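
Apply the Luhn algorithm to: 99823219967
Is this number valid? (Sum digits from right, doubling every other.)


Luhn sum = 66
66 mod 10 = 6

Invalid (Luhn sum mod 10 = 6)


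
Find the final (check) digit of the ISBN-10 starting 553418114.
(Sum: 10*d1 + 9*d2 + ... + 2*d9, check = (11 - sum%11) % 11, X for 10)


Weighted sum: 208
208 mod 11 = 10

Check digit: 1


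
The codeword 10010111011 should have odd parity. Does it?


Number of 1s: 7

Yes, parity is correct (7 ones)


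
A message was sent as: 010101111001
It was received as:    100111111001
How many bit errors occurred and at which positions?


XOR: 110010000000

3 error(s) at position(s): 0, 1, 4


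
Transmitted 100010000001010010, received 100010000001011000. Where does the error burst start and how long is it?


XOR: 000000000000001010

Burst at position 14, length 3


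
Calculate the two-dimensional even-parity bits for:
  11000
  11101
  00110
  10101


Row parities: 0001
Column parities: 10110

Row P: 0001, Col P: 10110, Corner: 1


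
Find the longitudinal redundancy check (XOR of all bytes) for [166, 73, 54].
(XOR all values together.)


XOR chain: 166 ^ 73 ^ 54 = 217

217


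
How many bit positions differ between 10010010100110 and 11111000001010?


XOR: 01101010101100
Count of 1s: 7

7


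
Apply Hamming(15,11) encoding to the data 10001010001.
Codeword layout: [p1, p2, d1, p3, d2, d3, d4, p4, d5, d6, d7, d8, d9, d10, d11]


Parity bits: p1=0, p2=1, p3=1, p4=1

011100011010001


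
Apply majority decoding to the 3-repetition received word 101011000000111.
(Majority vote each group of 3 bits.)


Groups: 101, 011, 000, 000, 111
Majority votes: 11001

11001


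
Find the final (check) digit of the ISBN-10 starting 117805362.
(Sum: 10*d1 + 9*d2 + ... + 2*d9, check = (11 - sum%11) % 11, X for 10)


Weighted sum: 190
190 mod 11 = 3

Check digit: 8


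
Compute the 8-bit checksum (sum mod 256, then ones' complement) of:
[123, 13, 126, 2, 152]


Sum = 416 mod 256 = 160
Complement = 95

95


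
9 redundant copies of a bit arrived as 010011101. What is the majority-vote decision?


Ones: 5 out of 9
Threshold: 5

1 (5/9 voted 1)


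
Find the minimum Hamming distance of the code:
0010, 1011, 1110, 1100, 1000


Comparing all pairs, minimum distance: 1
Can detect 0 errors, correct 0 errors

1


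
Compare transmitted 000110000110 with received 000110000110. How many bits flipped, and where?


XOR: 000000000000

0 errors (received matches sent)


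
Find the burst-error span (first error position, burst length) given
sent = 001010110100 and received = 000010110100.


XOR: 001000000000

Burst at position 2, length 1


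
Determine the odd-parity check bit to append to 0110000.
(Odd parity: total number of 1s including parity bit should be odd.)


Number of 1s in data: 2
Parity bit: 1

1


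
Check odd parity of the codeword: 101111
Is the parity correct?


Number of 1s: 5

Yes, parity is correct (5 ones)


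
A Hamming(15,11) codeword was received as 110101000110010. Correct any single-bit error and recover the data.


Syndrome = 14: error at position 14

Data: 00100110000 (corrected bit 14)


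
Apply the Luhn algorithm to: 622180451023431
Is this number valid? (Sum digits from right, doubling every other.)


Luhn sum = 47
47 mod 10 = 7

Invalid (Luhn sum mod 10 = 7)


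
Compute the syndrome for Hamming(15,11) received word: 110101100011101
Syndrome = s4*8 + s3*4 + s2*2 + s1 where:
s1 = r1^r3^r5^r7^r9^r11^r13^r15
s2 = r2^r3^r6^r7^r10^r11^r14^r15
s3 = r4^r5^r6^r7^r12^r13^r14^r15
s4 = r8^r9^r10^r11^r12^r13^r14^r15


s1=1, s2=1, s3=0, s4=0

Syndrome = 3 (error at position 3)


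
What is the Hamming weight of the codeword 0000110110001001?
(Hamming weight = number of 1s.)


Counting 1s in 0000110110001001

6


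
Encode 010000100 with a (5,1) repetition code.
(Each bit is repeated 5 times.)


Each bit -> 5 copies

000001111100000000000000000000111110000000000


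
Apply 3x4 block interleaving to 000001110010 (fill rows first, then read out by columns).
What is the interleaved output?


Matrix:
  0000
  0111
  0010
Read columns: 000010011010

000010011010


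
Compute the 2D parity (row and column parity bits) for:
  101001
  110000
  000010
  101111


Row parities: 1011
Column parities: 110100

Row P: 1011, Col P: 110100, Corner: 1


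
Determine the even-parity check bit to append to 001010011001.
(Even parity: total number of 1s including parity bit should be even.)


Number of 1s in data: 5
Parity bit: 1

1


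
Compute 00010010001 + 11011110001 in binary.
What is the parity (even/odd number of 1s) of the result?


00010010001 = 145
11011110001 = 1777
Sum = 1922 = 11110000010
1s count = 5

odd parity (5 ones in 11110000010)


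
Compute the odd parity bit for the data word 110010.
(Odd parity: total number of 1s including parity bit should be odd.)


Number of 1s in data: 3
Parity bit: 0

0


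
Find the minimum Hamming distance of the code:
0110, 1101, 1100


Comparing all pairs, minimum distance: 1
Can detect 0 errors, correct 0 errors

1


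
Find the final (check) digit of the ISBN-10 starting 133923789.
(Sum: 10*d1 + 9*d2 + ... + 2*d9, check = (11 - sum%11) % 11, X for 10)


Weighted sum: 221
221 mod 11 = 1

Check digit: X


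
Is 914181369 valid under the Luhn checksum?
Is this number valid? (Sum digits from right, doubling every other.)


Luhn sum = 42
42 mod 10 = 2

Invalid (Luhn sum mod 10 = 2)


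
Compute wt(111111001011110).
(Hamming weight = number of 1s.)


Counting 1s in 111111001011110

11


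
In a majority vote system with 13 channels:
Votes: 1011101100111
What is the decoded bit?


Ones: 9 out of 13
Threshold: 7

1 (9/13 voted 1)


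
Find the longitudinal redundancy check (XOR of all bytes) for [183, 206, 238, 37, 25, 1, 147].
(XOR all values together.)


XOR chain: 183 ^ 206 ^ 238 ^ 37 ^ 25 ^ 1 ^ 147 = 57

57


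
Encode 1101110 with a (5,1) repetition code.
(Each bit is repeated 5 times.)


Each bit -> 5 copies

11111111110000011111111111111100000


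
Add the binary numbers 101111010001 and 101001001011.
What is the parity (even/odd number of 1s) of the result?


101111010001 = 3025
101001001011 = 2635
Sum = 5660 = 1011000011100
1s count = 6

even parity (6 ones in 1011000011100)


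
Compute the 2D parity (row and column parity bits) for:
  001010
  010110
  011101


Row parities: 010
Column parities: 000001

Row P: 010, Col P: 000001, Corner: 1


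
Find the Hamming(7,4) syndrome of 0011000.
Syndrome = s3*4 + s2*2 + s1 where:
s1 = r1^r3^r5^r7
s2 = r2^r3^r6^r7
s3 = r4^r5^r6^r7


s1=1, s2=1, s3=1

Syndrome = 7 (error at position 7)


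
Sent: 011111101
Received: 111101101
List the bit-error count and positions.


XOR: 100010000

2 error(s) at position(s): 0, 4


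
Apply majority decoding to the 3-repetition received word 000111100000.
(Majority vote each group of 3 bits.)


Groups: 000, 111, 100, 000
Majority votes: 0100

0100


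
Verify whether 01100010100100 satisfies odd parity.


Number of 1s: 5

Yes, parity is correct (5 ones)


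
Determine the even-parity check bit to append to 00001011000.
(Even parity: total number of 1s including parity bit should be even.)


Number of 1s in data: 3
Parity bit: 1

1


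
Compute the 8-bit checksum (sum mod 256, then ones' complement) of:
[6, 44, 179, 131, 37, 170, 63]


Sum = 630 mod 256 = 118
Complement = 137

137


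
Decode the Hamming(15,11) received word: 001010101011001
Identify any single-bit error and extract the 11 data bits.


Syndrome = 0: no error detected

Data: 11011011001 (no errors)


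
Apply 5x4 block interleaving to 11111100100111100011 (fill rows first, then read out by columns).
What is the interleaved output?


Matrix:
  1111
  1100
  1001
  1110
  0011
Read columns: 11110110101001110101

11110110101001110101


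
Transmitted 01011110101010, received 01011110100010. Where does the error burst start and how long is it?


XOR: 00000000001000

Burst at position 10, length 1


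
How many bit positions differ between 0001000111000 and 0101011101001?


XOR: 0100011010001
Count of 1s: 5

5


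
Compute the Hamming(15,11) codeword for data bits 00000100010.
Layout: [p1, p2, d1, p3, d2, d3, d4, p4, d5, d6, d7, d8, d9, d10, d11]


Parity bits: p1=0, p2=0, p3=1, p4=0

000100000100010


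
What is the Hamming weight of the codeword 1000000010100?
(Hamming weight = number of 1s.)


Counting 1s in 1000000010100

3


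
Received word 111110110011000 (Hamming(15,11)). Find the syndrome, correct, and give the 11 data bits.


Syndrome = 9: error at position 9

Data: 11011011000 (corrected bit 9)


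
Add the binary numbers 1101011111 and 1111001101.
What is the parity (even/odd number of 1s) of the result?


1101011111 = 863
1111001101 = 973
Sum = 1836 = 11100101100
1s count = 6

even parity (6 ones in 11100101100)


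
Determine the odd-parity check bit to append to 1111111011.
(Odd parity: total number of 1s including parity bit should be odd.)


Number of 1s in data: 9
Parity bit: 0

0


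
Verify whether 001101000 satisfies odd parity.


Number of 1s: 3

Yes, parity is correct (3 ones)


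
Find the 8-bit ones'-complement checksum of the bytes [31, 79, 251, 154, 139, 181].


Sum = 835 mod 256 = 67
Complement = 188

188


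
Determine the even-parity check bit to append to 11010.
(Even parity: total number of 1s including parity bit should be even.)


Number of 1s in data: 3
Parity bit: 1

1


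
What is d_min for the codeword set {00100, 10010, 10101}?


Comparing all pairs, minimum distance: 2
Can detect 1 errors, correct 0 errors

2


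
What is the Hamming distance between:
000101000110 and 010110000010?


XOR: 010011000100
Count of 1s: 4

4


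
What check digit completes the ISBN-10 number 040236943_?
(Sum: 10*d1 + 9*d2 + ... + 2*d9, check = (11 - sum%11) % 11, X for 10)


Weighted sum: 152
152 mod 11 = 9

Check digit: 2


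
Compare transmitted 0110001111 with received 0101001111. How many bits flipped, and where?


XOR: 0011000000

2 error(s) at position(s): 2, 3


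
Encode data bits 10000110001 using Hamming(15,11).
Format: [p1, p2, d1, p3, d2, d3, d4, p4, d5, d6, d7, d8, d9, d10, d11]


Parity bits: p1=1, p2=0, p3=1, p4=1

101100010110001


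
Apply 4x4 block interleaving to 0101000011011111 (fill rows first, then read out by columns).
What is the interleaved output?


Matrix:
  0101
  0000
  1101
  1111
Read columns: 0011101100011011

0011101100011011


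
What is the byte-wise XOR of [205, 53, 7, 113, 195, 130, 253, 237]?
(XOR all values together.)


XOR chain: 205 ^ 53 ^ 7 ^ 113 ^ 195 ^ 130 ^ 253 ^ 237 = 223

223


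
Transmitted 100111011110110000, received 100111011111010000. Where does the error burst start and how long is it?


XOR: 000000000001100000

Burst at position 11, length 2


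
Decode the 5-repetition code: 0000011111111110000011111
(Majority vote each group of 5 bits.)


Groups: 00000, 11111, 11111, 00000, 11111
Majority votes: 01101

01101


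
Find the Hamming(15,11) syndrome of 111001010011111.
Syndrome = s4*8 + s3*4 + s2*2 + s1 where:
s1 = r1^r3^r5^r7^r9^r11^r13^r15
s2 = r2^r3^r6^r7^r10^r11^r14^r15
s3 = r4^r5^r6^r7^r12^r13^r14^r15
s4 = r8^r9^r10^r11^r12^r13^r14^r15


s1=1, s2=0, s3=1, s4=0

Syndrome = 5 (error at position 5)


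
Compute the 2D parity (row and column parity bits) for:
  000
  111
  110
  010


Row parities: 0101
Column parities: 011

Row P: 0101, Col P: 011, Corner: 0


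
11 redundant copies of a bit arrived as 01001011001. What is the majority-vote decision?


Ones: 5 out of 11
Threshold: 6

0 (5/11 voted 1)


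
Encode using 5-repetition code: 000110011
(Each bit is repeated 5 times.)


Each bit -> 5 copies

000000000000000111111111100000000001111111111


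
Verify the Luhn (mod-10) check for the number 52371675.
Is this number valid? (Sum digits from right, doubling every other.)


Luhn sum = 34
34 mod 10 = 4

Invalid (Luhn sum mod 10 = 4)


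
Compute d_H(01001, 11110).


XOR: 10111
Count of 1s: 4

4


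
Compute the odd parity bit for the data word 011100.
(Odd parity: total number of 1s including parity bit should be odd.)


Number of 1s in data: 3
Parity bit: 0

0


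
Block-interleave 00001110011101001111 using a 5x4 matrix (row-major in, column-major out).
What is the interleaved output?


Matrix:
  0000
  1110
  0111
  0100
  1111
Read columns: 01001011110110100101

01001011110110100101


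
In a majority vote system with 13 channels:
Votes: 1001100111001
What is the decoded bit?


Ones: 7 out of 13
Threshold: 7

1 (7/13 voted 1)


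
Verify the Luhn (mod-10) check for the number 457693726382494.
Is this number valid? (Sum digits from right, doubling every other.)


Luhn sum = 82
82 mod 10 = 2

Invalid (Luhn sum mod 10 = 2)


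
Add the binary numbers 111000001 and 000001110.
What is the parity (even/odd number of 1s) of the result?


111000001 = 449
000001110 = 14
Sum = 463 = 111001111
1s count = 7

odd parity (7 ones in 111001111)


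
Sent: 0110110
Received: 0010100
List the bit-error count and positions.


XOR: 0100010

2 error(s) at position(s): 1, 5


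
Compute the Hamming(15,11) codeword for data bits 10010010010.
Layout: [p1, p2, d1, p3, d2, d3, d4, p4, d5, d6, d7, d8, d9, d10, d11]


Parity bits: p1=1, p2=0, p3=0, p4=0

101000100010010


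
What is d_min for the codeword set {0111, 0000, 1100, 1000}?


Comparing all pairs, minimum distance: 1
Can detect 0 errors, correct 0 errors

1


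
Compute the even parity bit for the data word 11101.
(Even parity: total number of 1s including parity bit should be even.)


Number of 1s in data: 4
Parity bit: 0

0


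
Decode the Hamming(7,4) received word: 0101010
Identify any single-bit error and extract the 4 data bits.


Syndrome = 0: no error detected

Data: 0010 (no errors)


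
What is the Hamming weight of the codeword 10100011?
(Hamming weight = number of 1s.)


Counting 1s in 10100011

4


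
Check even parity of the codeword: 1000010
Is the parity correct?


Number of 1s: 2

Yes, parity is correct (2 ones)


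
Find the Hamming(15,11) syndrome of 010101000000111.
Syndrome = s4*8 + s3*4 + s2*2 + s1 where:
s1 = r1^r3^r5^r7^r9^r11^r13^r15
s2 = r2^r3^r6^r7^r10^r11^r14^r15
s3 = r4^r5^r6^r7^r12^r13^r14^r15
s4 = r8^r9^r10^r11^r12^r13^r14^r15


s1=0, s2=0, s3=1, s4=1

Syndrome = 12 (error at position 12)


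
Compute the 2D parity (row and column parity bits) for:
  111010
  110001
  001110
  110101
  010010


Row parities: 01100
Column parities: 100010

Row P: 01100, Col P: 100010, Corner: 0


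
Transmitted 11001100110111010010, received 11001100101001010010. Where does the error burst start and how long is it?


XOR: 00000000011110000000

Burst at position 9, length 4


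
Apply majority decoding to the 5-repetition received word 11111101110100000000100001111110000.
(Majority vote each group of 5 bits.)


Groups: 11111, 10111, 01000, 00000, 10000, 11111, 10000
Majority votes: 1100010

1100010


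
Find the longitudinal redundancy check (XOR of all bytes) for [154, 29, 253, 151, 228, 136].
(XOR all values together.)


XOR chain: 154 ^ 29 ^ 253 ^ 151 ^ 228 ^ 136 = 129

129


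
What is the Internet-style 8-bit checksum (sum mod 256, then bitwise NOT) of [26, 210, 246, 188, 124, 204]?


Sum = 998 mod 256 = 230
Complement = 25

25


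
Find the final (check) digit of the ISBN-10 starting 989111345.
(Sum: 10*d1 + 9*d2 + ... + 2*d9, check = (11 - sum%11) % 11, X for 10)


Weighted sum: 286
286 mod 11 = 0

Check digit: 0


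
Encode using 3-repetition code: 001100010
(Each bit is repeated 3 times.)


Each bit -> 3 copies

000000111111000000000111000


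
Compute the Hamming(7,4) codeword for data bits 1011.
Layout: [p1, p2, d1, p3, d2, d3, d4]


Parity bits: p1=0, p2=1, p3=0

0110011


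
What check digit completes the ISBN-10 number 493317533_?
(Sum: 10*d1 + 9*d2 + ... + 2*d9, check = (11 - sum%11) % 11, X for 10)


Weighted sum: 242
242 mod 11 = 0

Check digit: 0


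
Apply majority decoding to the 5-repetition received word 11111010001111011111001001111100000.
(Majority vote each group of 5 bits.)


Groups: 11111, 01000, 11110, 11111, 00100, 11111, 00000
Majority votes: 1011010

1011010


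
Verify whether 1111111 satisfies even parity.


Number of 1s: 7

No, parity error (7 ones)


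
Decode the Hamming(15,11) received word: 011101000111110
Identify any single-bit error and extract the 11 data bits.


Syndrome = 13: error at position 13

Data: 10100111010 (corrected bit 13)


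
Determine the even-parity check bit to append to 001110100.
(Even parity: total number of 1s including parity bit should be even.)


Number of 1s in data: 4
Parity bit: 0

0


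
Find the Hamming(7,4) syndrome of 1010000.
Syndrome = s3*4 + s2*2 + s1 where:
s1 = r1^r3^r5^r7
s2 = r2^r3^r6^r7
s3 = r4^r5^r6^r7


s1=0, s2=1, s3=0

Syndrome = 2 (error at position 2)


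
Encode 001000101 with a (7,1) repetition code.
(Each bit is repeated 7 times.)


Each bit -> 7 copies

000000000000001111111000000000000000000000111111100000001111111


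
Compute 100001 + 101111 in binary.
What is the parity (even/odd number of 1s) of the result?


100001 = 33
101111 = 47
Sum = 80 = 1010000
1s count = 2

even parity (2 ones in 1010000)


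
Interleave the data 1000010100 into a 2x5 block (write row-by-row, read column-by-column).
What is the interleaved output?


Matrix:
  10000
  10100
Read columns: 1100010000

1100010000


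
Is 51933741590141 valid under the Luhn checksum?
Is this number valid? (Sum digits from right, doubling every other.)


Luhn sum = 56
56 mod 10 = 6

Invalid (Luhn sum mod 10 = 6)


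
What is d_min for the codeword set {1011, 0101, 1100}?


Comparing all pairs, minimum distance: 2
Can detect 1 errors, correct 0 errors

2


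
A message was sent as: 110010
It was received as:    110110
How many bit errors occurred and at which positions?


XOR: 000100

1 error(s) at position(s): 3


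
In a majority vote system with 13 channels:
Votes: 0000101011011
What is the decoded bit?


Ones: 6 out of 13
Threshold: 7

0 (6/13 voted 1)


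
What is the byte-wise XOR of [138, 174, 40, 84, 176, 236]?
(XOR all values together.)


XOR chain: 138 ^ 174 ^ 40 ^ 84 ^ 176 ^ 236 = 4

4


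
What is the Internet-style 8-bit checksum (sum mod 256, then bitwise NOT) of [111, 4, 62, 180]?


Sum = 357 mod 256 = 101
Complement = 154

154


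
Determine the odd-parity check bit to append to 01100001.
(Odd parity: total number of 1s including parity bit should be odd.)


Number of 1s in data: 3
Parity bit: 0

0


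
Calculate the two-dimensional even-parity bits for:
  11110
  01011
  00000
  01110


Row parities: 0101
Column parities: 11011

Row P: 0101, Col P: 11011, Corner: 0


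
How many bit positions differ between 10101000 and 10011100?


XOR: 00110100
Count of 1s: 3

3


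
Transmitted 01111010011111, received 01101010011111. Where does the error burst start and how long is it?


XOR: 00010000000000

Burst at position 3, length 1


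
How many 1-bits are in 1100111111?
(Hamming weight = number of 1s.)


Counting 1s in 1100111111

8


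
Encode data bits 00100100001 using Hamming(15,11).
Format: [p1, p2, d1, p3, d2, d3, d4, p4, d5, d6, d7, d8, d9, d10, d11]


Parity bits: p1=1, p2=1, p3=0, p4=0

110001000100001


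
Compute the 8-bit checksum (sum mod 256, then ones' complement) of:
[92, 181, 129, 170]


Sum = 572 mod 256 = 60
Complement = 195

195


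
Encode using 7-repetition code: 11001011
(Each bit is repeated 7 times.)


Each bit -> 7 copies

11111111111111000000000000001111111000000011111111111111


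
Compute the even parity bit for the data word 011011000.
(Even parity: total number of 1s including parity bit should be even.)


Number of 1s in data: 4
Parity bit: 0

0


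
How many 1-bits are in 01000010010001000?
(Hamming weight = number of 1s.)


Counting 1s in 01000010010001000

4


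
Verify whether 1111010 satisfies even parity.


Number of 1s: 5

No, parity error (5 ones)


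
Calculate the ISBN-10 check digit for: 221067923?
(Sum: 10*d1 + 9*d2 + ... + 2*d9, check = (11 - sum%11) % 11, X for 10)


Weighted sum: 165
165 mod 11 = 0

Check digit: 0


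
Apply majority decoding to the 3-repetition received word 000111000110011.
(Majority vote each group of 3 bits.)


Groups: 000, 111, 000, 110, 011
Majority votes: 01011

01011


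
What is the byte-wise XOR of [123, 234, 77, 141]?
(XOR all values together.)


XOR chain: 123 ^ 234 ^ 77 ^ 141 = 81

81


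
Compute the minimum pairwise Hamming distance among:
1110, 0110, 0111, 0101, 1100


Comparing all pairs, minimum distance: 1
Can detect 0 errors, correct 0 errors

1


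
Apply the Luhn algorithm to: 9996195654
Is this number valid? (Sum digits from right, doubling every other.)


Luhn sum = 56
56 mod 10 = 6

Invalid (Luhn sum mod 10 = 6)


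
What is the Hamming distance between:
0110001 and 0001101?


XOR: 0111100
Count of 1s: 4

4


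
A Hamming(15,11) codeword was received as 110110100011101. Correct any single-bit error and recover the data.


Syndrome = 0: no error detected

Data: 01010011101 (no errors)


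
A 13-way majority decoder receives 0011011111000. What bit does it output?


Ones: 7 out of 13
Threshold: 7

1 (7/13 voted 1)


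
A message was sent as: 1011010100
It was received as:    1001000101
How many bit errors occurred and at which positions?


XOR: 0010010001

3 error(s) at position(s): 2, 5, 9


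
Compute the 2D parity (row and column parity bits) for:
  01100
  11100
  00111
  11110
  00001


Row parities: 01101
Column parities: 01000

Row P: 01101, Col P: 01000, Corner: 1


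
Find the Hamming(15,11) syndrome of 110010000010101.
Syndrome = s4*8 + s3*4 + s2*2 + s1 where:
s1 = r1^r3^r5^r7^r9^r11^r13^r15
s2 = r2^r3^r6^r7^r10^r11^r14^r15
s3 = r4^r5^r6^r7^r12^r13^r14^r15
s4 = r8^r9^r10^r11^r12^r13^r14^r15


s1=1, s2=1, s3=1, s4=1

Syndrome = 15 (error at position 15)


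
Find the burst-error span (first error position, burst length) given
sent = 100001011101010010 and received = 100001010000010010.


XOR: 000000001101000000

Burst at position 8, length 4


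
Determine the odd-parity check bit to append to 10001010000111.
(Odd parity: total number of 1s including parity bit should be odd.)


Number of 1s in data: 6
Parity bit: 1

1


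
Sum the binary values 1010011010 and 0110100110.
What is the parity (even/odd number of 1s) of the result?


1010011010 = 666
0110100110 = 422
Sum = 1088 = 10001000000
1s count = 2

even parity (2 ones in 10001000000)


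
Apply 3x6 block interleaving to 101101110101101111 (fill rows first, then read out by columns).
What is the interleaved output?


Matrix:
  101101
  110101
  101111
Read columns: 111010101111001111

111010101111001111


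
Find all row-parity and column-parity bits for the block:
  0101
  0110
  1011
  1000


Row parities: 0011
Column parities: 0000

Row P: 0011, Col P: 0000, Corner: 0


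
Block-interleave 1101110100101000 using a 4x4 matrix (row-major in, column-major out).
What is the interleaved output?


Matrix:
  1101
  1101
  0010
  1000
Read columns: 1101110000101100

1101110000101100


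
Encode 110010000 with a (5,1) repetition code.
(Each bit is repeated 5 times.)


Each bit -> 5 copies

111111111100000000001111100000000000000000000


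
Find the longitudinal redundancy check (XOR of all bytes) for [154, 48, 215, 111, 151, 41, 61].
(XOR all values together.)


XOR chain: 154 ^ 48 ^ 215 ^ 111 ^ 151 ^ 41 ^ 61 = 145

145


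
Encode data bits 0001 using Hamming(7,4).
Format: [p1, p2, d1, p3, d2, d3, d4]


Parity bits: p1=1, p2=1, p3=1

1101001


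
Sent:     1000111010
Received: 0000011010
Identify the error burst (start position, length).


XOR: 1000100000

Burst at position 0, length 5


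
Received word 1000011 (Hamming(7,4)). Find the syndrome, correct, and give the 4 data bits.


Syndrome = 0: no error detected

Data: 0011 (no errors)


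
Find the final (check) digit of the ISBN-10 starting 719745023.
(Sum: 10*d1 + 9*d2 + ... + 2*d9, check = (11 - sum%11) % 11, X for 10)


Weighted sum: 261
261 mod 11 = 8

Check digit: 3


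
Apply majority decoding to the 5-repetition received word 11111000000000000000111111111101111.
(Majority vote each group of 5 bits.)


Groups: 11111, 00000, 00000, 00000, 11111, 11111, 01111
Majority votes: 1000111

1000111


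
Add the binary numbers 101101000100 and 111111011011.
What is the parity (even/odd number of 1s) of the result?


101101000100 = 2884
111111011011 = 4059
Sum = 6943 = 1101100011111
1s count = 9

odd parity (9 ones in 1101100011111)


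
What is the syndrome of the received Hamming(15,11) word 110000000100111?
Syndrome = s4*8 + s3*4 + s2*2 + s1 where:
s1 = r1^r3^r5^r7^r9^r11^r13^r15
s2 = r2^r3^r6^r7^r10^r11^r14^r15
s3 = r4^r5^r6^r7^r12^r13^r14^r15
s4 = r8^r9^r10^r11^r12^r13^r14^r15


s1=1, s2=0, s3=1, s4=0

Syndrome = 5 (error at position 5)


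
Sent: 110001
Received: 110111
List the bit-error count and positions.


XOR: 000110

2 error(s) at position(s): 3, 4


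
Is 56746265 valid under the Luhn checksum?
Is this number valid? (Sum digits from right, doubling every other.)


Luhn sum = 29
29 mod 10 = 9

Invalid (Luhn sum mod 10 = 9)


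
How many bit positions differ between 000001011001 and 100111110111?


XOR: 100110101110
Count of 1s: 7

7


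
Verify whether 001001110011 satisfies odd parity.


Number of 1s: 6

No, parity error (6 ones)


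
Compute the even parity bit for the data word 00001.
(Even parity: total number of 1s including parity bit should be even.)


Number of 1s in data: 1
Parity bit: 1

1


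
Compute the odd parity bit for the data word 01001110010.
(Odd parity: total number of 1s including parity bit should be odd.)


Number of 1s in data: 5
Parity bit: 0

0


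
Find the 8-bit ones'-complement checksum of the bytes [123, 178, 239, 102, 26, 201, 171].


Sum = 1040 mod 256 = 16
Complement = 239

239


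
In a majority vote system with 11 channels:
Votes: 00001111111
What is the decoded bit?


Ones: 7 out of 11
Threshold: 6

1 (7/11 voted 1)


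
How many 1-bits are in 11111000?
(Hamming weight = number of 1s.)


Counting 1s in 11111000

5


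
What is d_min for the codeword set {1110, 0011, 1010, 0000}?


Comparing all pairs, minimum distance: 1
Can detect 0 errors, correct 0 errors

1


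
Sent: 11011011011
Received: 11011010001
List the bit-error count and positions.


XOR: 00000001010

2 error(s) at position(s): 7, 9


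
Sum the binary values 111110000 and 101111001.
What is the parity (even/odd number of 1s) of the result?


111110000 = 496
101111001 = 377
Sum = 873 = 1101101001
1s count = 6

even parity (6 ones in 1101101001)


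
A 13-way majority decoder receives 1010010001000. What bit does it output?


Ones: 4 out of 13
Threshold: 7

0 (4/13 voted 1)


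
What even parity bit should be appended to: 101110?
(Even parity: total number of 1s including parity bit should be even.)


Number of 1s in data: 4
Parity bit: 0

0


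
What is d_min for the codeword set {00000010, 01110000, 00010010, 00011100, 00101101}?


Comparing all pairs, minimum distance: 1
Can detect 0 errors, correct 0 errors

1


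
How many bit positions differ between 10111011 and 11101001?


XOR: 01010010
Count of 1s: 3

3


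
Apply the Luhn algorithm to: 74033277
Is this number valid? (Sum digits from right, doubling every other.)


Luhn sum = 32
32 mod 10 = 2

Invalid (Luhn sum mod 10 = 2)


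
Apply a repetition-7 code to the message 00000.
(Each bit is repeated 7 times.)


Each bit -> 7 copies

00000000000000000000000000000000000


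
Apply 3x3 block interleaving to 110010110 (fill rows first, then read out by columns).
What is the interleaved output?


Matrix:
  110
  010
  110
Read columns: 101111000

101111000


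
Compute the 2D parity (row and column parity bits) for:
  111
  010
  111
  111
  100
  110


Row parities: 111110
Column parities: 111

Row P: 111110, Col P: 111, Corner: 1


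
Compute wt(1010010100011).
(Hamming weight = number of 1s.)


Counting 1s in 1010010100011

6


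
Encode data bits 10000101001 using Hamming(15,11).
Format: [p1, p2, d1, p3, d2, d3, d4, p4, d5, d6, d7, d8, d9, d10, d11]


Parity bits: p1=0, p2=1, p3=0, p4=1

011000010101001


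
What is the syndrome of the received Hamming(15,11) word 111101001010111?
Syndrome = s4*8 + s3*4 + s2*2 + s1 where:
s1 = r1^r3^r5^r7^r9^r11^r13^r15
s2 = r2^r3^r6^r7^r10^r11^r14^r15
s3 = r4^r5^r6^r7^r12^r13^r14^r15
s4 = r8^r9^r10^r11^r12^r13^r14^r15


s1=0, s2=0, s3=1, s4=1

Syndrome = 12 (error at position 12)


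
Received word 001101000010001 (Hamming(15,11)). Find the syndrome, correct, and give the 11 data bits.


Syndrome = 5: error at position 5

Data: 11100010001 (corrected bit 5)


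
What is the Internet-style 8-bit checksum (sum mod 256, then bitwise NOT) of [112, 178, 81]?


Sum = 371 mod 256 = 115
Complement = 140

140


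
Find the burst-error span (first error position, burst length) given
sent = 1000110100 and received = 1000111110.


XOR: 0000001010

Burst at position 6, length 3


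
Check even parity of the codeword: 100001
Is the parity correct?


Number of 1s: 2

Yes, parity is correct (2 ones)


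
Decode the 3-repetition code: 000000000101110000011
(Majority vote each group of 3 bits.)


Groups: 000, 000, 000, 101, 110, 000, 011
Majority votes: 0001101

0001101


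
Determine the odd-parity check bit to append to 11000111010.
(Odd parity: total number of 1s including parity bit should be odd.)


Number of 1s in data: 6
Parity bit: 1

1


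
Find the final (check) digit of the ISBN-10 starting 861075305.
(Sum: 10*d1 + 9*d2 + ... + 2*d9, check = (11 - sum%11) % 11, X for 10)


Weighted sum: 231
231 mod 11 = 0

Check digit: 0


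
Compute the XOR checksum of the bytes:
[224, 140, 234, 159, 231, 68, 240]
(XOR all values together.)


XOR chain: 224 ^ 140 ^ 234 ^ 159 ^ 231 ^ 68 ^ 240 = 74

74


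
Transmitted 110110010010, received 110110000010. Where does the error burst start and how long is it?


XOR: 000000010000

Burst at position 7, length 1


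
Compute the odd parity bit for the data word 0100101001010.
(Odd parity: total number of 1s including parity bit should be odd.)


Number of 1s in data: 5
Parity bit: 0

0


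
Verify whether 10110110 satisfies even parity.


Number of 1s: 5

No, parity error (5 ones)


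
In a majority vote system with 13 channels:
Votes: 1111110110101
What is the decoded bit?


Ones: 10 out of 13
Threshold: 7

1 (10/13 voted 1)


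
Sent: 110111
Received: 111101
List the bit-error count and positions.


XOR: 001010

2 error(s) at position(s): 2, 4


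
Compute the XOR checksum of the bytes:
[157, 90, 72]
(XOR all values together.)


XOR chain: 157 ^ 90 ^ 72 = 143

143


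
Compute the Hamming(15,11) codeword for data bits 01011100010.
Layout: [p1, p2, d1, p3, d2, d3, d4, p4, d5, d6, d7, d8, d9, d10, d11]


Parity bits: p1=1, p2=1, p3=1, p4=1

110110111100010


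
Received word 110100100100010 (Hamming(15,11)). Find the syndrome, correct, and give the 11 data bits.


Syndrome = 4: error at position 4

Data: 00010100010 (corrected bit 4)


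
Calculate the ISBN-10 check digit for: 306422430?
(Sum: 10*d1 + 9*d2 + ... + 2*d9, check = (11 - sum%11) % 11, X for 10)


Weighted sum: 153
153 mod 11 = 10

Check digit: 1


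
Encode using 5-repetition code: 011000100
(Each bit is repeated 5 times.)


Each bit -> 5 copies

000001111111111000000000000000111110000000000


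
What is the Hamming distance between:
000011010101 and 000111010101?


XOR: 000100000000
Count of 1s: 1

1


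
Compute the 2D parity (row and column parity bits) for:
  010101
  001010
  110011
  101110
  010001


Row parities: 10000
Column parities: 010011

Row P: 10000, Col P: 010011, Corner: 1


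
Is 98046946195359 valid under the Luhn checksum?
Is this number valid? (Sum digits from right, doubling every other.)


Luhn sum = 72
72 mod 10 = 2

Invalid (Luhn sum mod 10 = 2)


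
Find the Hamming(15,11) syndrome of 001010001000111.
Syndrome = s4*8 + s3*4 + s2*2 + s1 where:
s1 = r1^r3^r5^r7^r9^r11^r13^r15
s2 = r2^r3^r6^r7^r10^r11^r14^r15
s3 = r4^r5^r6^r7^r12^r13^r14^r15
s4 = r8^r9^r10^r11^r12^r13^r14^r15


s1=1, s2=1, s3=0, s4=0

Syndrome = 3 (error at position 3)


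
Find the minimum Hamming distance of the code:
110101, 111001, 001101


Comparing all pairs, minimum distance: 2
Can detect 1 errors, correct 0 errors

2


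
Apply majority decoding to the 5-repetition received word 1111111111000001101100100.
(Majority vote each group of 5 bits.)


Groups: 11111, 11111, 00000, 11011, 00100
Majority votes: 11010

11010


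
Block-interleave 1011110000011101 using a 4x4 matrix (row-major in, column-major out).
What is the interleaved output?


Matrix:
  1011
  1100
  0001
  1101
Read columns: 1101010110001011

1101010110001011


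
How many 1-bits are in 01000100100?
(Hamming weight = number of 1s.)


Counting 1s in 01000100100

3


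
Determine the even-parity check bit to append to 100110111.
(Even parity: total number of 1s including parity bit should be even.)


Number of 1s in data: 6
Parity bit: 0

0


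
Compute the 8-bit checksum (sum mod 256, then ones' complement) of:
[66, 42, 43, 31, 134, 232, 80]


Sum = 628 mod 256 = 116
Complement = 139

139


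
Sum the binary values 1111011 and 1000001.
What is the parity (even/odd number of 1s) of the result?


1111011 = 123
1000001 = 65
Sum = 188 = 10111100
1s count = 5

odd parity (5 ones in 10111100)


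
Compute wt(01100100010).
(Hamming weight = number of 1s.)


Counting 1s in 01100100010

4


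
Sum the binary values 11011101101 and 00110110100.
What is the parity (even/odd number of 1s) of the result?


11011101101 = 1773
00110110100 = 436
Sum = 2209 = 100010100001
1s count = 4

even parity (4 ones in 100010100001)


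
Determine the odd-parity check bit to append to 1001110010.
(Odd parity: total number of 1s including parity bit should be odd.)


Number of 1s in data: 5
Parity bit: 0

0


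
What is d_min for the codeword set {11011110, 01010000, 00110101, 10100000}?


Comparing all pairs, minimum distance: 4
Can detect 3 errors, correct 1 errors

4


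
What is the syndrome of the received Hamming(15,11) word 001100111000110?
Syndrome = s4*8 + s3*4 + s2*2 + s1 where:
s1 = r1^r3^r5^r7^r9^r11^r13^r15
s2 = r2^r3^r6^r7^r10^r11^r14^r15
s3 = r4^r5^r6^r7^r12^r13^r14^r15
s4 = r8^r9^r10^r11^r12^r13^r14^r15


s1=0, s2=1, s3=0, s4=0

Syndrome = 2 (error at position 2)


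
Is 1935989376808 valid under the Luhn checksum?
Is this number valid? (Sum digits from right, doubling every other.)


Luhn sum = 71
71 mod 10 = 1

Invalid (Luhn sum mod 10 = 1)


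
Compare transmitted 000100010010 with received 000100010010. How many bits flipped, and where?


XOR: 000000000000

0 errors (received matches sent)


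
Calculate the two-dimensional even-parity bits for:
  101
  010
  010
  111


Row parities: 0111
Column parities: 010

Row P: 0111, Col P: 010, Corner: 1


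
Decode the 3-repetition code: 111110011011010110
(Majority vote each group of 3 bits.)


Groups: 111, 110, 011, 011, 010, 110
Majority votes: 111101

111101


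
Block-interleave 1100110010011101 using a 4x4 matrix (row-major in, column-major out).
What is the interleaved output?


Matrix:
  1100
  1100
  1001
  1101
Read columns: 1111110100000011

1111110100000011


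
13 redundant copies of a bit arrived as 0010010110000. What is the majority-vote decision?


Ones: 4 out of 13
Threshold: 7

0 (4/13 voted 1)


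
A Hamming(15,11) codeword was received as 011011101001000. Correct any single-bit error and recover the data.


Syndrome = 0: no error detected

Data: 11111001000 (no errors)


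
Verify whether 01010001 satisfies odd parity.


Number of 1s: 3

Yes, parity is correct (3 ones)


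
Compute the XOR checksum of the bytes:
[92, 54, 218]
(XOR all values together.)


XOR chain: 92 ^ 54 ^ 218 = 176

176


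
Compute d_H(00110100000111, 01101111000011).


XOR: 01011011000100
Count of 1s: 6

6


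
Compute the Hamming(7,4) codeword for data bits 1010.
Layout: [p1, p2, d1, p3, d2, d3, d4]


Parity bits: p1=1, p2=0, p3=1

1011010


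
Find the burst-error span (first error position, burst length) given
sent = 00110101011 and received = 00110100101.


XOR: 00000001110

Burst at position 7, length 3


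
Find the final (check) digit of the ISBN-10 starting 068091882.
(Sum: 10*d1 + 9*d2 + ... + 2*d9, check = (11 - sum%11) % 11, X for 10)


Weighted sum: 237
237 mod 11 = 6

Check digit: 5


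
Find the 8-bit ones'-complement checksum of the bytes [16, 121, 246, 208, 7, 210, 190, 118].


Sum = 1116 mod 256 = 92
Complement = 163

163


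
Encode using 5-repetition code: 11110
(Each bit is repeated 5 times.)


Each bit -> 5 copies

1111111111111111111100000


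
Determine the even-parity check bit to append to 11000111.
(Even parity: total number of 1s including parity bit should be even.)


Number of 1s in data: 5
Parity bit: 1

1


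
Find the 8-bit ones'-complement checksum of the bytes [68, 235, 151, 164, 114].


Sum = 732 mod 256 = 220
Complement = 35

35


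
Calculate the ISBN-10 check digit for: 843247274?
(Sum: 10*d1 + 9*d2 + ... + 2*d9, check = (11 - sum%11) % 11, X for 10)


Weighted sum: 250
250 mod 11 = 8

Check digit: 3


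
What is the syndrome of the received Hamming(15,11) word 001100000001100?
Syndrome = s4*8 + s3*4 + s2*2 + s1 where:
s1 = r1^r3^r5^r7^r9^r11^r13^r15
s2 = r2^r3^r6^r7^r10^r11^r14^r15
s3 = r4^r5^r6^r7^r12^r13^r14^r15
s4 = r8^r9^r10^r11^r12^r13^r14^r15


s1=0, s2=1, s3=1, s4=0

Syndrome = 6 (error at position 6)


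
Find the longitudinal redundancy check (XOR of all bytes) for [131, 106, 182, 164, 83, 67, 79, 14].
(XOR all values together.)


XOR chain: 131 ^ 106 ^ 182 ^ 164 ^ 83 ^ 67 ^ 79 ^ 14 = 170

170


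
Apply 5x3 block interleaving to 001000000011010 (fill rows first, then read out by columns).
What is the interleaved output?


Matrix:
  001
  000
  000
  011
  010
Read columns: 000000001110010

000000001110010


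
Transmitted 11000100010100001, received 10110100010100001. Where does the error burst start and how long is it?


XOR: 01110000000000000

Burst at position 1, length 3


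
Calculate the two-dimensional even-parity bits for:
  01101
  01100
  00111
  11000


Row parities: 1010
Column parities: 11110

Row P: 1010, Col P: 11110, Corner: 0


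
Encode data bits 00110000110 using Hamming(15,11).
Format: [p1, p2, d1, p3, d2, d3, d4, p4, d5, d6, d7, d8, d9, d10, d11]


Parity bits: p1=0, p2=1, p3=0, p4=0

010001100000110


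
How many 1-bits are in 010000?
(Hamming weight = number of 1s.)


Counting 1s in 010000

1
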